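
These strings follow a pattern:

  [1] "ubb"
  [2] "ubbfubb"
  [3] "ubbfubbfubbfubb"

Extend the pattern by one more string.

s(k+1) = s(k)·f·s(k) — each term doubles the last with 'f' between the halves.
Doubling ubbfubbfubbfubb with 'f' between the halves:

ubbfubbfubbfubbfubbfubbfubbfubb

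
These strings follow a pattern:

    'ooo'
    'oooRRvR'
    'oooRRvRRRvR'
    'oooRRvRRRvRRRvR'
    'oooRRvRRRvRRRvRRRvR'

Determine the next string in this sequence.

oooRRvRRRvRRRvRRRvRRRvR

The strings grow by a fixed suffix RRvR each time.
So the next term is oooRRvRRRvRRRvRRRvR·RRvR.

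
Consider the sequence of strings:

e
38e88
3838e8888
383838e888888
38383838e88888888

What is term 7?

383838383838e888888888888

s(k+1) = 38·s(k)·88, so each term gains 38 as a prefix and 88 as a suffix.
From 38383838e88888888, 2 further steps: 38383838e88888888 → 3838383838e8888888888 → (answer).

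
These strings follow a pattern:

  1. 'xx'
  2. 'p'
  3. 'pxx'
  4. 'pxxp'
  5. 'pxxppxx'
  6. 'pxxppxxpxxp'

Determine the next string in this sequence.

pxxppxxpxxppxxppxx

Each term (from the third on) is the previous term followed by the one before it: term 3 = p·xx = pxx.
Continuing: pxxppxxpxxp · pxxppxx gives term 7.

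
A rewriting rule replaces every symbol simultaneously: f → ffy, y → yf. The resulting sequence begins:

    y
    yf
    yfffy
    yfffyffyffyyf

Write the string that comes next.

Applying the rule to each of the 13 symbols of yfffyffyffyyf gives the pieces yf ffy ffy ffy yf ffy ffy yf ffy ffy yf yf ffy, which concatenate to the answer.

yfffyffyffyyfffyffyyfffyffyyfyfffy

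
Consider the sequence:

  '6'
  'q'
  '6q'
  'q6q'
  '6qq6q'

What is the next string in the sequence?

q6q6qq6q

Each term (from the third on) is the two preceding terms concatenated in order: term 3 = 6·q = 6q.
The next term joins q6q and 6qq6q.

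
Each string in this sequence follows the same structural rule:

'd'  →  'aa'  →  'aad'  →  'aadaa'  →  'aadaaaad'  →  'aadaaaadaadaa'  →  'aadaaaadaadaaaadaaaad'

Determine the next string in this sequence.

aadaaaadaadaaaadaaaadaadaaaadaadaa

This is a Fibonacci-style word recurrence s(k) = s(k−1)·s(k−2): e.g. aa·d = aad.
The next term joins aadaaaadaadaaaadaaaad and aadaaaadaadaa.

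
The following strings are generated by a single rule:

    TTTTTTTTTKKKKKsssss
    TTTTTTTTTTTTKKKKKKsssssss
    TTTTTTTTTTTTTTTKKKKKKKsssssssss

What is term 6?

Reading off run lengths: T runs 9, 12, 15; K runs 5, 6, 7; s runs 5, 7, 9 — each is linear in n, where the shown terms are n = 2, 3, 4.
Setting n = 7 gives 24, 10, 15 characters in each block.

TTTTTTTTTTTTTTTTTTTTTTTTKKKKKKKKKKsssssssssssssss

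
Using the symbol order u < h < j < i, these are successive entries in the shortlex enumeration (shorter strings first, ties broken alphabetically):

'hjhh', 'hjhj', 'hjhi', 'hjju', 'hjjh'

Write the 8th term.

Continuing the enumeration 3 steps past hjjh: hjjh → hjjj → hjji → (answer).

hjiu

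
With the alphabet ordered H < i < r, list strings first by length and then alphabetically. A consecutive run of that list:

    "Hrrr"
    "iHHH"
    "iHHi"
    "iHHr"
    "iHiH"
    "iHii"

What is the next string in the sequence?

Treat iHii as a base-3 numeral over the given alphabet and add one, carrying through any trailing r's.

iHir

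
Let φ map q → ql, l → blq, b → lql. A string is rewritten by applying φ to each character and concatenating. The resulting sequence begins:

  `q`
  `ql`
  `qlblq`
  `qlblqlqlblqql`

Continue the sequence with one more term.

qlblqlqlblqqlblqqlblqlqlblqqlqlblq

φ(qlblqlqlblqql) expands symbol-by-symbol to ql blq lql blq ql blq ql blq lql blq ql ql blq; joining the 13 pieces gives the next term.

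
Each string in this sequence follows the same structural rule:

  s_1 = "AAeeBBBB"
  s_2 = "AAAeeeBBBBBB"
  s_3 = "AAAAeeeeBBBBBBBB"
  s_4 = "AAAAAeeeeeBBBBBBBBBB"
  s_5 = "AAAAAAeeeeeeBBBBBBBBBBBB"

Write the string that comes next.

Each string has the form A^{n} e^{n} B^{2n}, where the shown terms are n = 2, 3, 4, 5, 6.
At n = 7 the blocks have lengths 7, 7, 14.

AAAAAAAeeeeeeeBBBBBBBBBBBBBB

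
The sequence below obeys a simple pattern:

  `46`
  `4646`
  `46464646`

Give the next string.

Every step duplicates the string.
One more doubling of 46464646 gives the answer.

4646464646464646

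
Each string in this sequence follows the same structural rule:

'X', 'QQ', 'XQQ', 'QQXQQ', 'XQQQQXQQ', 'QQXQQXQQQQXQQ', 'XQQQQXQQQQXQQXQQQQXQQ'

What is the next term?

From term 3 onward, concatenate the second-to-last term with the last: X·QQ = XQQ, QQ·XQQ = QQXQQ, …
So term 8 is QQXQQXQQQQXQQ·XQQQQXQQQQXQQXQQQQXQQ.

QQXQQXQQQQXQQXQQQQXQQQQXQQXQQQQXQQ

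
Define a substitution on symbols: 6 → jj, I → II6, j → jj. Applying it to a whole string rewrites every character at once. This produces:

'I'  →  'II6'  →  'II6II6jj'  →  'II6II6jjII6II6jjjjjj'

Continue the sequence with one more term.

φ(II6II6jjII6II6jjjjjj) expands symbol-by-symbol to II6 II6 jj II6 II6 jj jj jj II6 II6 jj II6 II6 jj jj jj jj jj jj jj; joining the 20 pieces gives the next term.

II6II6jjII6II6jjjjjjII6II6jjII6II6jjjjjjjjjjjjjj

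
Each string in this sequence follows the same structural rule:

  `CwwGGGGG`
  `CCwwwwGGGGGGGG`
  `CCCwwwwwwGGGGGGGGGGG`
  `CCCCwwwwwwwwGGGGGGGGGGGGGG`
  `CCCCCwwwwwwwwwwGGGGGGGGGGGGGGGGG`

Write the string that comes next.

Each string has the form C^{n} w^{2n} G^{3n+2} (n = 1, 2, …).
Setting n = 6 gives 6, 12, 20 characters in each block.

CCCCCCwwwwwwwwwwwwGGGGGGGGGGGGGGGGGGGG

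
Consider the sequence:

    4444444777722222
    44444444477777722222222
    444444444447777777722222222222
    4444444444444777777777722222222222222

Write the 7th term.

Reading off run lengths: 4 runs 7, 9, 11, 13; 7 runs 4, 6, 8, 10; 2 runs 5, 8, 11, 14 — each is linear in n, where the shown terms are n = 2, 3, 4, 5.
Setting n = 8 gives 19, 16, 23 characters in each block.

4444444444444444444777777777777777722222222222222222222222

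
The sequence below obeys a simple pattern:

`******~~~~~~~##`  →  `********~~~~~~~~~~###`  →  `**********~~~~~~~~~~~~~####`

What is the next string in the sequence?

************~~~~~~~~~~~~~~~~#####

The n-th term is 2n+2 *'s then 3n+1 ~'s then n #'s, where the shown terms are n = 2, 3, 4.
For the next term, n = 5, so the run lengths are 12, 16, 5.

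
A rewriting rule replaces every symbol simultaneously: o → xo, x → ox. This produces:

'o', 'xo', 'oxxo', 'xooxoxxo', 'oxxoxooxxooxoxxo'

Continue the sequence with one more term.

Rewriting the 16 symbols of oxxoxooxxooxoxxo one by one yields xo ox ox xo ox xo xo ox ox xo xo ox xo ox ox xo; concatenated:

xooxoxxooxxoxooxoxxoxooxxooxoxxo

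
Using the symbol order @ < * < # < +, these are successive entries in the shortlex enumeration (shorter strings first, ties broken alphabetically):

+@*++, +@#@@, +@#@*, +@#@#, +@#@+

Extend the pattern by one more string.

+@#*@

The successor of +@#@+ increments the rightmost position that isn't already + and resets every position after it to @.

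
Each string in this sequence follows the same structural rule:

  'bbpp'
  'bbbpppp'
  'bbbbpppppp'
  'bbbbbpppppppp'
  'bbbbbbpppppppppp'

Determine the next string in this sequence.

Each string has the form b^{n+1} p^{2n} (n = 1, 2, …).
For the next term, n = 6, so the run lengths are 7, 12.

bbbbbbbpppppppppppp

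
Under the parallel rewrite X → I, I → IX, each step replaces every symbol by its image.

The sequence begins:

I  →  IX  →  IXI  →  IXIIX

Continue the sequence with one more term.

Rewriting each symbol of IXIIX: I→IX, X→I, I→IX, I→IX, X→I, which concatenates to IX I IX IX I.

IXIIXIXI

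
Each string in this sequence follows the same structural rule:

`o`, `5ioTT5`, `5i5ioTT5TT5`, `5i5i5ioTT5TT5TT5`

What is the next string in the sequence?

5i5i5i5ioTT5TT5TT5TT5

Each term wraps the previous one in 5i on the left and TT5 on the right.
One more step from 5i5i5ioTT5TT5TT5 gives the answer.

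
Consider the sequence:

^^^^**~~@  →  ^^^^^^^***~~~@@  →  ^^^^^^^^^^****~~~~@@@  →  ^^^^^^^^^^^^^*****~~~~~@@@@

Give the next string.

^^^^^^^^^^^^^^^^******~~~~~~@@@@@

Term n consists of 3n+1 ^'s, followed by n+1 *'s, followed by n+1 ~'s, followed by n @'s (n = 1, 2, …).
At n = 5 the blocks have lengths 16, 6, 6, 5.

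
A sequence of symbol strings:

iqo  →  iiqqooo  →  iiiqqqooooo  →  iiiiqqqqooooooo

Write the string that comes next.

Term n consists of n i's, followed by n q's, followed by 2n-1 o's (n = 1, 2, …).
Setting n = 5 gives 5, 5, 9 characters in each block.

iiiiiqqqqqooooooooo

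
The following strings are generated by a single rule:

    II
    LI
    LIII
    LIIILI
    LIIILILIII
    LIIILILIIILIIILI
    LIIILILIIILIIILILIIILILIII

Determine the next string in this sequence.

LIIILILIIILIIILILIIILILIIILIIILILIIILIIILI

Each term (from the third on) is the previous term followed by the one before it: term 3 = LI·II = LIII.
The next term joins LIIILILIIILIIILILIIILILIII and LIIILILIIILIIILI.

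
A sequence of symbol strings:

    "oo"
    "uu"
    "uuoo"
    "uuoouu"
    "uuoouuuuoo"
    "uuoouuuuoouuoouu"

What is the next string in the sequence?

This is a Fibonacci-style word recurrence s(k) = s(k−1)·s(k−2): e.g. uu·oo = uuoo.
So term 7 is uuoouuuuoouuoouu·uuoouuuuoo.

uuoouuuuoouuoouuuuoouuuuoo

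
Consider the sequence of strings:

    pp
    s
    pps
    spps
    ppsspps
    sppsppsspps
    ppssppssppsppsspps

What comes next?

This is a Fibonacci-style word recurrence s(k) = s(k−2)·s(k−1): e.g. pp·s = pps.
So term 8 is sppsppsspps·ppssppssppsppsspps.

sppsppssppsppssppssppsppsspps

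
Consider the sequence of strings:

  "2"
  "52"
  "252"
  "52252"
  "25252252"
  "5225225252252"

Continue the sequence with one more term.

252522525225225252252

From term 3 onward, concatenate the second-to-last term with the last: 2·52 = 252, 52·252 = 52252, …
Continuing: 25252252 · 5225225252252 gives term 7.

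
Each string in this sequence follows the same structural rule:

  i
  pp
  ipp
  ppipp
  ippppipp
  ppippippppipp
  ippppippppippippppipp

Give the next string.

ppippippppippippppippppippippppipp

From term 3 onward, concatenate the second-to-last term with the last: i·pp = ipp, pp·ipp = ppipp, …
Continuing: ppippippppipp · ippppippppippippppipp gives term 8.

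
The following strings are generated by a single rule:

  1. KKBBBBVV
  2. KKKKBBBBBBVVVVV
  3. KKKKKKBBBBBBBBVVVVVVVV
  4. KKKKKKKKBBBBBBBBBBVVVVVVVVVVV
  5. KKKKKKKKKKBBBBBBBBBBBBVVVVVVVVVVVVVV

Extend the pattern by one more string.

Each string has the form K^{2n} B^{2n+2} V^{3n-1} (n = 1, 2, …).
Setting n = 6 gives 12, 14, 17 characters in each block.

KKKKKKKKKKKKBBBBBBBBBBBBBBVVVVVVVVVVVVVVVVV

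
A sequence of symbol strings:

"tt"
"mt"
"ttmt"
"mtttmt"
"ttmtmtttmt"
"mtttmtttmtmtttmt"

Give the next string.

From term 3 onward, concatenate the second-to-last term with the last: tt·mt = ttmt, mt·ttmt = mtttmt, …
Continuing: ttmtmtttmt · mtttmtttmtmtttmt gives term 7.

ttmtmtttmtmtttmtttmtmtttmt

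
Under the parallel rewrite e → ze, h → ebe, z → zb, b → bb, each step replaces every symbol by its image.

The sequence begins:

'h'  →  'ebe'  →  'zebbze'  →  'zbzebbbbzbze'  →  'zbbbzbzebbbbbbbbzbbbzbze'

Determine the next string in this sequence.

φ(zbbbzbzebbbbbbbbzbbbzbze) expands symbol-by-symbol to zb bb bb bb zb bb zb ze bb bb bb bb bb bb bb bb zb bb bb bb zb bb zb ze; joining the 24 pieces gives the next term.

zbbbbbbbzbbbzbzebbbbbbbbbbbbbbbbzbbbbbbbzbbbzbze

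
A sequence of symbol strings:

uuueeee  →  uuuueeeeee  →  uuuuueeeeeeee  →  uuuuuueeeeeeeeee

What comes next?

uuuuuuueeeeeeeeeeee

Term n consists of n+1 u's, followed by 2n e's, where the shown terms are n = 2, 3, 4, 5.
At n = 6 the blocks have lengths 7, 12.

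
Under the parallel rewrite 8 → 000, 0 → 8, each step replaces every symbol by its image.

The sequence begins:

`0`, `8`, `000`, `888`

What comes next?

000000000

Expanding 888: 8→000, 8→000, 8→000. Concatenated: 000 000 000.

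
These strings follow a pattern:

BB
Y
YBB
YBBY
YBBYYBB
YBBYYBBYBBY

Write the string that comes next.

YBBYYBBYBBYYBBYYBB

Each term (from the third on) is the previous term followed by the one before it: term 3 = Y·BB = YBB.
The next term joins YBBYYBBYBBY and YBBYYBB.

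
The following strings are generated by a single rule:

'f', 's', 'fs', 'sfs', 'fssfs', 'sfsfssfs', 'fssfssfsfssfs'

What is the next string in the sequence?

From term 3 onward, concatenate the second-to-last term with the last: f·s = fs, s·fs = sfs, …
Continuing: sfsfssfs · fssfssfsfssfs gives term 8.

sfsfssfsfssfssfsfssfs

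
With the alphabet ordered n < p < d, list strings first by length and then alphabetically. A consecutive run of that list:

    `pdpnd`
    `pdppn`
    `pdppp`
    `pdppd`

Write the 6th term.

Advancing 2 positions from pdppd through pdppd → pdpdn reaches term 6.

pdpdp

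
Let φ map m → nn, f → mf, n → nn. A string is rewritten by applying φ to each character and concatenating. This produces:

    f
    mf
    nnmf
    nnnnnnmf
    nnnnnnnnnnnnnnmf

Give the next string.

Applying the rule to each of the 16 symbols of nnnnnnnnnnnnnnmf gives the pieces nn nn nn nn nn nn nn nn nn nn nn nn nn nn nn mf, which concatenate to the answer.

nnnnnnnnnnnnnnnnnnnnnnnnnnnnnnmf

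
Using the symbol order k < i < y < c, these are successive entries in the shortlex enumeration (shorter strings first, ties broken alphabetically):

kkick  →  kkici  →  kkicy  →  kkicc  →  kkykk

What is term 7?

kkyky

Stepping forward 2 times from kkykk: kkykk → kkyki, then the target.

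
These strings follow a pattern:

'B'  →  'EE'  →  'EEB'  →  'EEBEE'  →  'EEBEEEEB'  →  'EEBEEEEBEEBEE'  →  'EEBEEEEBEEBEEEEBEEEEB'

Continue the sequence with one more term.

EEBEEEEBEEBEEEEBEEEEBEEBEEEEBEEBEE

From term 3 onward, concatenate the last term with the second-to-last: EE·B = EEB, EEB·EE = EEBEE, …
Continuing: EEBEEEEBEEBEEEEBEEEEB · EEBEEEEBEEBEE gives term 8.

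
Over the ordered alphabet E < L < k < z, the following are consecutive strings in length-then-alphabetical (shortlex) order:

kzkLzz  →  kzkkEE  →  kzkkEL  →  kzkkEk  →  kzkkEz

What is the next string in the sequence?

The successor of kzkkEz increments the rightmost position that isn't already z and resets every position after it to E.

kzkkLE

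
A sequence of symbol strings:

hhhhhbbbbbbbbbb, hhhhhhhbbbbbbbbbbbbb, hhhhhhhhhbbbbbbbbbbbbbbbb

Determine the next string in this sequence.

Term n consists of 2n-1 h's, followed by 3n+1 b's, where the shown terms are n = 3, 4, 5.
For the next term, n = 6, so the run lengths are 11, 19.

hhhhhhhhhhhbbbbbbbbbbbbbbbbbbb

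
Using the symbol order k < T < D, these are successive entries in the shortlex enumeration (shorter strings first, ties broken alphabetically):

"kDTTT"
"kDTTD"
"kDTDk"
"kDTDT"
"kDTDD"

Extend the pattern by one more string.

kDDkk

Treat kDTDD as a base-3 numeral over the given alphabet and add one, carrying through any trailing D's.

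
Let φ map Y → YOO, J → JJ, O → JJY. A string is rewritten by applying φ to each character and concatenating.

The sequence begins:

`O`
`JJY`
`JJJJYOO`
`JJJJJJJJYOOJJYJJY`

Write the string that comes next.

Rewriting the 17 symbols of JJJJJJJJYOOJJYJJY one by one yields JJ JJ JJ JJ JJ JJ JJ JJ YOO JJY JJY JJ JJ YOO JJ JJ YOO; concatenated:

JJJJJJJJJJJJJJJJYOOJJYJJYJJJJYOOJJJJYOO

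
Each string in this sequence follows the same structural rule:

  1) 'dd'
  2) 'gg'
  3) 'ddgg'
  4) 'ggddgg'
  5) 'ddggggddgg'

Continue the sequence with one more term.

ggddggddggggddgg

From term 3 onward, concatenate the second-to-last term with the last: dd·gg = ddgg, gg·ddgg = ggddgg, …
Continuing: ggddgg · ddggggddgg gives term 6.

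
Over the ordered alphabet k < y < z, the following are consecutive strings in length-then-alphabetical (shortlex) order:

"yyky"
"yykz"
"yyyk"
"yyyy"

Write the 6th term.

yyzk

Continuing the enumeration 2 steps past yyyy: yyyy → yyyz → (answer).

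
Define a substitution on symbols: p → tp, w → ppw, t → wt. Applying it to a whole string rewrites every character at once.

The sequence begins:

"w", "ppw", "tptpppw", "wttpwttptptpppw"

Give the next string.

Replace each of the 15 characters of wttpwttptptpppw in place — ppw wt wt tp ppw wt wt tp wt tp wt tp tp tp ppw — and concatenate.

ppwwtwttpppwwtwttpwttpwttptptpppw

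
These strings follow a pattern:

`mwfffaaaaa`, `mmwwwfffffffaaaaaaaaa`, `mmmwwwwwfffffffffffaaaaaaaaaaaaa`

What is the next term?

mmmmwwwwwwwfffffffffffffffaaaaaaaaaaaaaaaaa

Term n consists of n m's, followed by 2n-1 w's, followed by 4n-1 f's, followed by 4n+1 a's (n = 1, 2, …).
For the next term, n = 4, so the run lengths are 4, 7, 15, 17.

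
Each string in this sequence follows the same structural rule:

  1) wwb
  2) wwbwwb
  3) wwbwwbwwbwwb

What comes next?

Each string is two copies of the previous one concatenated.
Doubling wwbwwbwwbwwb:

wwbwwbwwbwwbwwbwwbwwbwwb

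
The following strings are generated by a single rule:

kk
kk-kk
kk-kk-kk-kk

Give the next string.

Each string is two copies of the previous one joined by '-'.
Doubling kk-kk-kk-kk with '-' between the halves:

kk-kk-kk-kk-kk-kk-kk-kk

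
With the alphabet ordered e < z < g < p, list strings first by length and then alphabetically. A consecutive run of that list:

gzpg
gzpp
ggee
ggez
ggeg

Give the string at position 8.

ggzz

Continuing the enumeration 3 steps past ggeg: ggeg → ggep → ggze → (answer).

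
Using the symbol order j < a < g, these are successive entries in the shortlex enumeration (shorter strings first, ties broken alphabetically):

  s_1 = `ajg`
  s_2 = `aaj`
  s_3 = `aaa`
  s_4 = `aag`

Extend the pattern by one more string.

agj

The successor of aag increments the rightmost position that isn't already g and resets every position after it to j.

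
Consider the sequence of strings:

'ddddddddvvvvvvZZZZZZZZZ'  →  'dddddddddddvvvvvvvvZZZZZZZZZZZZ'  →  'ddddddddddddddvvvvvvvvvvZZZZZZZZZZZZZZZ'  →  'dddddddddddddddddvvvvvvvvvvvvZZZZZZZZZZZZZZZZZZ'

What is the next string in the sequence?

ddddddddddddddddddddvvvvvvvvvvvvvvZZZZZZZZZZZZZZZZZZZZZ

The n-th term is 3n-1 d's then 2n v's then 3n Z's, where the shown terms are n = 3, 4, 5, 6.
At n = 7 the blocks have lengths 20, 14, 21.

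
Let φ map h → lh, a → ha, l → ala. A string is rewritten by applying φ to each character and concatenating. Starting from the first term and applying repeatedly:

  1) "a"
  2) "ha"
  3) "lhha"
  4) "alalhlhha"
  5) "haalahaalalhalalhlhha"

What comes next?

Replace each of the 21 characters of haalahaalalhalalhlhha in place — lh ha ha ala ha lh ha ha ala ha ala lh ha ala ha ala lh ala lh lh ha — and concatenate.

lhhahaalahalhhahaalahaalalhhaalahaalalhalalhlhha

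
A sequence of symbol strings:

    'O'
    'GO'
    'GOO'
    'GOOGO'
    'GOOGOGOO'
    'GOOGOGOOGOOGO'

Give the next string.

GOOGOGOOGOOGOGOOGOGOO

From term 3 onward, concatenate the last term with the second-to-last: GO·O = GOO, GOO·GO = GOOGO, …
Continuing: GOOGOGOOGOOGO · GOOGOGOO gives term 7.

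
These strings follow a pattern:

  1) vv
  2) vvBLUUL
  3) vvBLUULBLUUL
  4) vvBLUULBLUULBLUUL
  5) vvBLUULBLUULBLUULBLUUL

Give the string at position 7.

Every step adds BLUUL to the end: s(k+1) = s(k)·BLUUL.
From vvBLUULBLUULBLUULBLUUL, 2 further steps: vvBLUULBLUULBLUULBLUUL → vvBLUULBLUULBLUULBLUULBLUUL → (answer).

vvBLUULBLUULBLUULBLUULBLUULBLUUL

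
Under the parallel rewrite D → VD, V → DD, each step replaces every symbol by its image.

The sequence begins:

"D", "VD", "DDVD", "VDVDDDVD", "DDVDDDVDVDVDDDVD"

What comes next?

VDVDDDVDVDVDDDVDDDVDDDVDVDVDDDVD

Applying the rule to each of the 16 symbols of DDVDDDVDVDVDDDVD gives the pieces VD VD DD VD VD VD DD VD DD VD DD VD VD VD DD VD, which concatenate to the answer.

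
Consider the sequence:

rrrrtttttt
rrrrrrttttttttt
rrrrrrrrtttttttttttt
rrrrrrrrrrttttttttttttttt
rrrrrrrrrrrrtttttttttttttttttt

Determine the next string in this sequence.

rrrrrrrrrrrrrrttttttttttttttttttttt

Reading off run lengths: r runs 4, 6, 8, 10, 12; t runs 6, 9, 12, 15, 18 — each is linear in n, where the shown terms are n = 2, 3, 4, 5, 6.
For the next term, n = 7, so the run lengths are 14, 21.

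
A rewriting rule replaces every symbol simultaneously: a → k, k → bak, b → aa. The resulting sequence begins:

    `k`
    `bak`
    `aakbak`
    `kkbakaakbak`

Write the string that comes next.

bakbakaakbakkkbakaakbak

Expanding kkbakaakbak: k→bak, k→bak, b→aa, a→k, k→bak, a→k, a→k, k→bak, b→aa, a→k, k→bak. Concatenated: bak bak aa k bak k k bak aa k bak.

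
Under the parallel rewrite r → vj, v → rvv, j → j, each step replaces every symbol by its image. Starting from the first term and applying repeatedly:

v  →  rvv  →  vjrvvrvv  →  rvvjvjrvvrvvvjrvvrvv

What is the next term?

Applying the rule to each of the 20 symbols of rvvjvjrvvrvvvjrvvrvv gives the pieces vj rvv rvv j rvv j vj rvv rvv vj rvv rvv rvv j vj rvv rvv vj rvv rvv, which concatenate to the answer.

vjrvvrvvjrvvjvjrvvrvvvjrvvrvvrvvjvjrvvrvvvjrvvrvv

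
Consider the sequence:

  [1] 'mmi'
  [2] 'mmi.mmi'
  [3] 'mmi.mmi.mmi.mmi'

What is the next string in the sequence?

Each string is two copies of the previous one joined by '.'.
One more doubling of mmi.mmi.mmi.mmi gives the answer.

mmi.mmi.mmi.mmi.mmi.mmi.mmi.mmi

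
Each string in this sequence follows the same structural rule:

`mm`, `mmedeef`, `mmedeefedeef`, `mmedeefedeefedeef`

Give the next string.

mmedeefedeefedeefedeef

The strings grow by a fixed suffix edeef each time.
One more step from mmedeefedeefedeef gives the answer.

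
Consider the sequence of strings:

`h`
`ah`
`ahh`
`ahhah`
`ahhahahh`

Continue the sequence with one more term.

From term 3 onward, concatenate the last term with the second-to-last: ah·h = ahh, ahh·ah = ahhah, …
The next term joins ahhahahh and ahhah.

ahhahahhahhah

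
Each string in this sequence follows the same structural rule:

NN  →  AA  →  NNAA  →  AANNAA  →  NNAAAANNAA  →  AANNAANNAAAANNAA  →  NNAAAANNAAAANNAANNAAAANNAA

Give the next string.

From term 3 onward, concatenate the second-to-last term with the last: NN·AA = NNAA, AA·NNAA = AANNAA, …
So term 8 is AANNAANNAAAANNAA·NNAAAANNAAAANNAANNAAAANNAA.

AANNAANNAAAANNAANNAAAANNAAAANNAANNAAAANNAA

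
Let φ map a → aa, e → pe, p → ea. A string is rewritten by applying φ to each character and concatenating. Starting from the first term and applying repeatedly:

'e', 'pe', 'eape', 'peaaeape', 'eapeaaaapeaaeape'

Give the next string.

φ(eapeaaaapeaaeape) expands symbol-by-symbol to pe aa ea pe aa aa aa aa ea pe aa aa pe aa ea pe; joining the 16 pieces gives the next term.

peaaeapeaaaaaaaaeapeaaaapeaaeape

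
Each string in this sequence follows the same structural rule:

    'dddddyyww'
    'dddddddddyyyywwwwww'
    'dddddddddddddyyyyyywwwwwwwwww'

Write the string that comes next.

Term n consists of 4n+1 d's, followed by 2n y's, followed by 4n-2 w's (n = 1, 2, …).
For the next term, n = 4, so the run lengths are 17, 8, 14.

dddddddddddddddddyyyyyyyywwwwwwwwwwwwww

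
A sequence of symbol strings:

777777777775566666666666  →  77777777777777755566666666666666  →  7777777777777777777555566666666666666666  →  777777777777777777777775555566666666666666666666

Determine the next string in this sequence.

77777777777777777777777777755555566666666666666666666666

Each string has the form 7^{4n-1} 5^{n-1} 6^{3n+2}, where the shown terms are n = 3, 4, 5, 6.
At n = 7 the blocks have lengths 27, 6, 23.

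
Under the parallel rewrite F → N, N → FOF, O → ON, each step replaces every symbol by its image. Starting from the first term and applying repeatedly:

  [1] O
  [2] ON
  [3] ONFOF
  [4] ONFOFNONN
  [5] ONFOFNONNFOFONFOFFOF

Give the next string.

Rewriting the 20 symbols of ONFOFNONNFOFONFOFFOF one by one yields ON FOF N ON N FOF ON FOF FOF N ON N ON FOF N ON N N ON N; concatenated:

ONFOFNONNFOFONFOFFOFNONNONFOFNONNNONN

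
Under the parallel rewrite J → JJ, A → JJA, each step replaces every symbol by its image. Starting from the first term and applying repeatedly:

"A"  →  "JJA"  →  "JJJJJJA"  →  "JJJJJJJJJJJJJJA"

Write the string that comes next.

Rewriting the 15 symbols of JJJJJJJJJJJJJJA one by one yields JJ JJ JJ JJ JJ JJ JJ JJ JJ JJ JJ JJ JJ JJ JJA; concatenated:

JJJJJJJJJJJJJJJJJJJJJJJJJJJJJJA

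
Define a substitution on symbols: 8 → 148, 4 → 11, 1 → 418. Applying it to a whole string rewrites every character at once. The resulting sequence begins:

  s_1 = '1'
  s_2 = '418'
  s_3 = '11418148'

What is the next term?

4184181141814841811148

Expanding 11418148: 1→418, 1→418, 4→11, 1→418, 8→148, 1→418, 4→11, 8→148. Concatenated: 418 418 11 418 148 418 11 148.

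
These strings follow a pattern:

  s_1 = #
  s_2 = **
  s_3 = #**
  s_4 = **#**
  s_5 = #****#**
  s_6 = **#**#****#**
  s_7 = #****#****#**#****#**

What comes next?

Each term (from the third on) is the two preceding terms concatenated in order: term 3 = #·** = #**.
Continuing: **#**#****#** · #****#****#**#****#** gives term 8.

**#**#****#**#****#****#**#****#**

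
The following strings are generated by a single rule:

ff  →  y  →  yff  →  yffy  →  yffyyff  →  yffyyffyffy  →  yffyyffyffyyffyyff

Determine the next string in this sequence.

This is a Fibonacci-style word recurrence s(k) = s(k−1)·s(k−2): e.g. y·ff = yff.
The next term joins yffyyffyffyyffyyff and yffyyffyffy.

yffyyffyffyyffyyffyffyyffyffy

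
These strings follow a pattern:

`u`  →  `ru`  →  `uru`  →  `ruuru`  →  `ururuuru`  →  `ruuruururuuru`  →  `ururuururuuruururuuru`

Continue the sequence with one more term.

From term 3 onward, concatenate the second-to-last term with the last: u·ru = uru, ru·uru = ruuru, …
The next term joins ruuruururuuru and ururuururuuruururuuru.

ruuruururuuruururuururuuruururuuru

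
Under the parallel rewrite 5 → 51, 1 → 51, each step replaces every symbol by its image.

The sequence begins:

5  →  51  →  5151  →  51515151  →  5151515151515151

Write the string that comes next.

φ(5151515151515151) expands symbol-by-symbol to 51 51 51 51 51 51 51 51 51 51 51 51 51 51 51 51; joining the 16 pieces gives the next term.

51515151515151515151515151515151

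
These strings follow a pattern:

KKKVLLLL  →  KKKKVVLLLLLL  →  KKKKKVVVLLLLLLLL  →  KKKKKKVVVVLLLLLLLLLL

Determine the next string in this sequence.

KKKKKKKVVVVVLLLLLLLLLLLL

Each string has the form K^{n+1} V^{n-1} L^{2n}, where the shown terms are n = 2, 3, 4, 5.
Setting n = 6 gives 7, 5, 12 characters in each block.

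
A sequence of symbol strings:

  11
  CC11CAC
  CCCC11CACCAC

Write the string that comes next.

CCCCCC11CACCACCAC

s(k+1) = CC·s(k)·CAC, so each term gains CC as a prefix and CAC as a suffix.
So the next term is CC·CCCC11CACCAC·CAC.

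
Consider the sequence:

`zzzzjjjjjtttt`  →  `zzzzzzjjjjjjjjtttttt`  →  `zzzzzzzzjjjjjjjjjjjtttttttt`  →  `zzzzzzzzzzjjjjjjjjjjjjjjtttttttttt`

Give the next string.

The n-th term is 2n+2 z's then 3n+2 j's then 2n+2 t's (n = 1, 2, …).
At n = 5 the blocks have lengths 12, 17, 12.

zzzzzzzzzzzzjjjjjjjjjjjjjjjjjtttttttttttt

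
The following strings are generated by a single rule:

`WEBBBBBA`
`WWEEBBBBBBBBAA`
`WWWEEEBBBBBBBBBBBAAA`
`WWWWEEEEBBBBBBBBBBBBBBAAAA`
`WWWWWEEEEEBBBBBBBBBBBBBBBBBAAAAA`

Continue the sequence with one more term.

The n-th term is n W's then n E's then 3n+2 B's then n A's (n = 1, 2, …).
For the next term, n = 6, so the run lengths are 6, 6, 20, 6.

WWWWWWEEEEEEBBBBBBBBBBBBBBBBBBBBAAAAAA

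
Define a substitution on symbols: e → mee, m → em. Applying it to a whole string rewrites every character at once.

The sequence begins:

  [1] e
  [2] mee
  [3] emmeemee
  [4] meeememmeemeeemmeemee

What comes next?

Rewriting the 21 symbols of meeememmeemeeemmeemee one by one yields em mee mee mee em mee em em mee mee em mee mee mee em em mee mee em mee mee; concatenated:

emmeemeemeeemmeeememmeemeeemmeemeemeeememmeemeeemmeemee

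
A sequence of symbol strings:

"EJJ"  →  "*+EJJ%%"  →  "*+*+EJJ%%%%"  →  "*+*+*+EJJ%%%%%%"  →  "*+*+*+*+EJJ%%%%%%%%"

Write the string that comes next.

Every step adds *+ to the front and %% to the end of the previous string.
Applying this once more to *+*+*+*+EJJ%%%%%%%%:

*+*+*+*+*+EJJ%%%%%%%%%%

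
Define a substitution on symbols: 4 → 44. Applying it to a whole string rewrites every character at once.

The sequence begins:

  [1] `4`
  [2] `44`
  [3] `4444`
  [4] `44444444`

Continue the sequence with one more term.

4444444444444444

Expanding 44444444: 4→44, 4→44, 4→44, 4→44, 4→44, 4→44, 4→44, 4→44. Concatenated: 44 44 44 44 44 44 44 44.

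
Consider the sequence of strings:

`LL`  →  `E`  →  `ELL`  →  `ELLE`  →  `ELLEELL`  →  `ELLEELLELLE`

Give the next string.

From term 3 onward, concatenate the last term with the second-to-last: E·LL = ELL, ELL·E = ELLE, …
Continuing: ELLEELLELLE · ELLEELL gives term 7.

ELLEELLELLEELLEELL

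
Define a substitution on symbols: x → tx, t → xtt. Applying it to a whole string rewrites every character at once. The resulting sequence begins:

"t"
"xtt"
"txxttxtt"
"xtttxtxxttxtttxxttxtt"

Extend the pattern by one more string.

txxttxttxtttxxtttxtxxttxtttxxttxttxtttxtxxttxtttxxttxtt

Replace each of the 21 characters of xtttxtxxttxtttxxttxtt in place — tx xtt xtt xtt tx xtt tx tx xtt xtt tx xtt xtt xtt tx tx xtt xtt tx xtt xtt — and concatenate.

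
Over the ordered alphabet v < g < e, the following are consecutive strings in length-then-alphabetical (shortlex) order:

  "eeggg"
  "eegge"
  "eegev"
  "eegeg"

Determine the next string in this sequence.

Treat eegeg as a base-3 numeral over the given alphabet and add one, carrying through any trailing e's.

eegee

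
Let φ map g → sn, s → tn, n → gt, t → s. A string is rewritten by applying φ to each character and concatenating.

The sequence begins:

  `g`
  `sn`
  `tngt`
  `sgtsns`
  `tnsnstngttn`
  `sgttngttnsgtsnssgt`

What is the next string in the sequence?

Replace each of the 18 characters of sgttngttnsgtsnssgt in place — tn sn s s gt sn s s gt tn sn s tn gt tn tn sn s — and concatenate.

tnsnssgtsnssgttnsnstngttntnsns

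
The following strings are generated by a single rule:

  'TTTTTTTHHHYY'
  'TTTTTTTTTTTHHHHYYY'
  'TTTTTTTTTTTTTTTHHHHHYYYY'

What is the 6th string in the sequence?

Term n consists of 4n-1 T's, followed by n+1 H's, followed by n Y's, where the shown terms are n = 2, 3, 4.
For term 6, n = 7, so the run lengths are 27, 8, 7.

TTTTTTTTTTTTTTTTTTTTTTTTTTTHHHHHHHHYYYYYYY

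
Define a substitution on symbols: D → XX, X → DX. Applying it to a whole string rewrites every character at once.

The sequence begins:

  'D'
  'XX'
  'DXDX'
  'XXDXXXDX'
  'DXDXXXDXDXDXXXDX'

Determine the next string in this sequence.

Applying the rule to each of the 16 symbols of DXDXXXDXDXDXXXDX gives the pieces XX DX XX DX DX DX XX DX XX DX XX DX DX DX XX DX, which concatenate to the answer.

XXDXXXDXDXDXXXDXXXDXXXDXDXDXXXDX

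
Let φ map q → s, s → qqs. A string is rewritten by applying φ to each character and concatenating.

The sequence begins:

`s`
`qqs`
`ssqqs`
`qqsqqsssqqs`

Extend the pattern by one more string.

ssqqsssqqsqqsqqsssqqs

Rewriting each symbol of qqsqqsssqqs: q→s, q→s, s→qqs, q→s, q→s, s→qqs, s→qqs, s→qqs, q→s, q→s, s→qqs, which concatenates to s s qqs s s qqs qqs qqs s s qqs.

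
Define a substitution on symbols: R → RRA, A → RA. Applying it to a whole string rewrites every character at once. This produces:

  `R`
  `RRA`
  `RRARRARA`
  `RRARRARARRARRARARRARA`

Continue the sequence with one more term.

RRARRARARRARRARARRARARRARRARARRARRARARRARARRARRARARRARA

Replace each of the 21 characters of RRARRARARRARRARARRARA in place — RRA RRA RA RRA RRA RA RRA RA RRA RRA RA RRA RRA RA RRA RA RRA RRA RA RRA RA — and concatenate.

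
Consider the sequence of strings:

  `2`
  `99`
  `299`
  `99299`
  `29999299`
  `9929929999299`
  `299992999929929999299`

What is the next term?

9929929999299299992999929929999299

From term 3 onward, concatenate the second-to-last term with the last: 2·99 = 299, 99·299 = 99299, …
So term 8 is 9929929999299·299992999929929999299.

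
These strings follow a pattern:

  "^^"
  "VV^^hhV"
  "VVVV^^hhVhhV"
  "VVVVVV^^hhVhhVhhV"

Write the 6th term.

VVVVVVVVVV^^hhVhhVhhVhhVhhV

Each term wraps the previous one in VV on the left and hhV on the right.
From VVVVVV^^hhVhhVhhV, 2 further steps: VVVVVV^^hhVhhVhhV → VVVVVVVV^^hhVhhVhhVhhV → (answer).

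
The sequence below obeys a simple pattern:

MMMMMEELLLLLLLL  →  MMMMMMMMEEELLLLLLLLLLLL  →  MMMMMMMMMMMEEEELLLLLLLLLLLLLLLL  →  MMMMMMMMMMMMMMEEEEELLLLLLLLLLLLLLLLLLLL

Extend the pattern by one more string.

The n-th term is 3n-1 M's then n E's then 4n L's, where the shown terms are n = 2, 3, 4, 5.
At n = 6 the blocks have lengths 17, 6, 24.

MMMMMMMMMMMMMMMMMEEEEEELLLLLLLLLLLLLLLLLLLLLLLL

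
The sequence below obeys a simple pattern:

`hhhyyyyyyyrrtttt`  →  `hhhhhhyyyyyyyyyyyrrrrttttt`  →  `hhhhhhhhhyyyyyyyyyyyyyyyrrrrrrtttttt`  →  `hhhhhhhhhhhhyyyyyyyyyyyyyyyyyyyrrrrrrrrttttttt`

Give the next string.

hhhhhhhhhhhhhhhyyyyyyyyyyyyyyyyyyyyyyyrrrrrrrrrrtttttttt

Reading off run lengths: h runs 3, 6, 9, 12; y runs 7, 11, 15, 19; r runs 2, 4, 6, 8; t runs 4, 5, 6, 7 — each is linear in n (n = 1, 2, …).
Setting n = 5 gives 15, 23, 10, 8 characters in each block.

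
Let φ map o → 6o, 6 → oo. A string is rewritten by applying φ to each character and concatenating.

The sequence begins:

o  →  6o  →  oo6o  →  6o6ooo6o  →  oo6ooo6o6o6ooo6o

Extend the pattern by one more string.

6o6ooo6o6o6ooo6ooo6ooo6o6o6ooo6o

φ(oo6ooo6o6o6ooo6o) expands symbol-by-symbol to 6o 6o oo 6o 6o 6o oo 6o oo 6o oo 6o 6o 6o oo 6o; joining the 16 pieces gives the next term.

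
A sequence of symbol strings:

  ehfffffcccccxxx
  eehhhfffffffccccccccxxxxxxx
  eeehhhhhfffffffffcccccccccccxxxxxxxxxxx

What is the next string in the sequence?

eeeehhhhhhhfffffffffffccccccccccccccxxxxxxxxxxxxxxx

Term n consists of n e's, followed by 2n-1 h's, followed by 2n+3 f's, followed by 3n+2 c's, followed by 4n-1 x's (n = 1, 2, …).
At n = 4 the blocks have lengths 4, 7, 11, 14, 15.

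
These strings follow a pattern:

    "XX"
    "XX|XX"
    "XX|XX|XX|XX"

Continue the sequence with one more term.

Each string is two copies of the previous one joined by '|'.
So the next term is two copies of XX|XX|XX|XX with '|' between the halves.

XX|XX|XX|XX|XX|XX|XX|XX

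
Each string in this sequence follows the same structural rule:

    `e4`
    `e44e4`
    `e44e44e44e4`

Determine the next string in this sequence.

Every step duplicates the string with '4' between the halves.
So the next term is two copies of e44e44e44e4 with '4' between the halves.

e44e44e44e44e44e44e44e4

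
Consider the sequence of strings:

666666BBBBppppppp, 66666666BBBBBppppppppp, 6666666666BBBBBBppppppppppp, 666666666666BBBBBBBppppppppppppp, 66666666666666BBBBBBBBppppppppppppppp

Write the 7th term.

Term n consists of 2n 6's, followed by n+1 B's, followed by 2n+1 p's, where the shown terms are n = 3, 4, 5, 6, 7.
Setting n = 9 gives 18, 10, 19 characters in each block.

666666666666666666BBBBBBBBBBppppppppppppppppppp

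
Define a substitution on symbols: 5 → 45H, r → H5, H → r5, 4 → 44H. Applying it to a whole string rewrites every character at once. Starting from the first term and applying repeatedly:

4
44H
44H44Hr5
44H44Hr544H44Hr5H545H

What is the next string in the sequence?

φ(44H44Hr544H44Hr5H545H) expands symbol-by-symbol to 44H 44H r5 44H 44H r5 H5 45H 44H 44H r5 44H 44H r5 H5 45H r5 45H 44H 45H r5; joining the 21 pieces gives the next term.

44H44Hr544H44Hr5H545H44H44Hr544H44Hr5H545Hr545H44H45Hr5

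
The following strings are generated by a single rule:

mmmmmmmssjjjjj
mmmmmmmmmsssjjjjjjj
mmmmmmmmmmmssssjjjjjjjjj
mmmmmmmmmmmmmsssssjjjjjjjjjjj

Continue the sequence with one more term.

Reading off run lengths: m runs 7, 9, 11, 13; s runs 2, 3, 4, 5; j runs 5, 7, 9, 11 — each is linear in n, where the shown terms are n = 3, 4, 5, 6.
Setting n = 7 gives 15, 6, 13 characters in each block.

mmmmmmmmmmmmmmmssssssjjjjjjjjjjjjj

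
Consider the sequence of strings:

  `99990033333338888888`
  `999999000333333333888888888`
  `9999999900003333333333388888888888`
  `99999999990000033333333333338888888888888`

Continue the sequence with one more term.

Term n consists of 2n 9's, followed by n 0's, followed by 2n+3 3's, followed by 2n+3 8's, where the shown terms are n = 2, 3, 4, 5.
For the next term, n = 6, so the run lengths are 12, 6, 15, 15.

999999999999000000333333333333333888888888888888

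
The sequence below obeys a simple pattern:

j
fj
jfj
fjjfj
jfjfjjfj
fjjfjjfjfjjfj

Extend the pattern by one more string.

From term 3 onward, concatenate the second-to-last term with the last: j·fj = jfj, fj·jfj = fjjfj, …
The next term joins jfjfjjfj and fjjfjjfjfjjfj.

jfjfjjfjfjjfjjfjfjjfj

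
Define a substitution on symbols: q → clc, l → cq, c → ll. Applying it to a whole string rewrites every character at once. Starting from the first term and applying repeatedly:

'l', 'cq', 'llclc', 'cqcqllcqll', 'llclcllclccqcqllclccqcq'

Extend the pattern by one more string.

cqcqllcqllcqcqllcqllllclcllclccqcqllcqllllclcllclc

Applying the rule to each of the 23 symbols of llclcllclccqcqllclccqcq gives the pieces cq cq ll cq ll cq cq ll cq ll ll clc ll clc cq cq ll cq ll ll clc ll clc, which concatenate to the answer.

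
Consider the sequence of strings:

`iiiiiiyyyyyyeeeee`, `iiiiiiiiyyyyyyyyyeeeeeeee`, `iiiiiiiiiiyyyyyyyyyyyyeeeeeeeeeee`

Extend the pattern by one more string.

iiiiiiiiiiiiyyyyyyyyyyyyyyyeeeeeeeeeeeeee

Reading off run lengths: i runs 6, 8, 10; y runs 6, 9, 12; e runs 5, 8, 11 — each is linear in n, where the shown terms are n = 2, 3, 4.
Setting n = 5 gives 12, 15, 14 characters in each block.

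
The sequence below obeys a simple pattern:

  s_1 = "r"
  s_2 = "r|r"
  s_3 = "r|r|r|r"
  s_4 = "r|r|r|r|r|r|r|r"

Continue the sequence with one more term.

s(k+1) = s(k)·|·s(k) — each term doubles the last with '|' between the halves.
So the next term is two copies of r|r|r|r|r|r|r|r with '|' between the halves.

r|r|r|r|r|r|r|r|r|r|r|r|r|r|r|r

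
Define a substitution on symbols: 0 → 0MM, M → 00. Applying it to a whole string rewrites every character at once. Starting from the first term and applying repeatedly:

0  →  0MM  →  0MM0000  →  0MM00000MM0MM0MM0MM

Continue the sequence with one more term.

0MM00000MM0MM0MM0MM0MM00000MM00000MM00000MM0000

Applying the rule to each of the 19 symbols of 0MM00000MM0MM0MM0MM gives the pieces 0MM 00 00 0MM 0MM 0MM 0MM 0MM 00 00 0MM 00 00 0MM 00 00 0MM 00 00, which concatenate to the answer.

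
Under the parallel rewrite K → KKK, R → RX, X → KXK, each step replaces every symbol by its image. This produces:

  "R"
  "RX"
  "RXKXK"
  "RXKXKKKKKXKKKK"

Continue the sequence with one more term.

Replace each of the 14 characters of RXKXKKKKKXKKKK in place — RX KXK KKK KXK KKK KKK KKK KKK KKK KXK KKK KKK KKK KKK — and concatenate.

RXKXKKKKKXKKKKKKKKKKKKKKKKKXKKKKKKKKKKKKK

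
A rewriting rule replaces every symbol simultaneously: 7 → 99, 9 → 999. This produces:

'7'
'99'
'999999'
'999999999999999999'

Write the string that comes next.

999999999999999999999999999999999999999999999999999999

Replace each of the 18 characters of 999999999999999999 in place — 999 999 999 999 999 999 999 999 999 999 999 999 999 999 999 999 999 999 — and concatenate.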